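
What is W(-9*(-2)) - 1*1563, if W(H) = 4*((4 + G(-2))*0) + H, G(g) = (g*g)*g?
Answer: -1545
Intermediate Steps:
G(g) = g³ (G(g) = g²*g = g³)
W(H) = H (W(H) = 4*((4 + (-2)³)*0) + H = 4*((4 - 8)*0) + H = 4*(-4*0) + H = 4*0 + H = 0 + H = H)
W(-9*(-2)) - 1*1563 = -9*(-2) - 1*1563 = 18 - 1563 = -1545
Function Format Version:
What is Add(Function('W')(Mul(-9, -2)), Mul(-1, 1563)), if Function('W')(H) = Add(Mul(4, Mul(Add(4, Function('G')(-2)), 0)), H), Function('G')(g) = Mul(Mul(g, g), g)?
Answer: -1545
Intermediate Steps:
Function('G')(g) = Pow(g, 3) (Function('G')(g) = Mul(Pow(g, 2), g) = Pow(g, 3))
Function('W')(H) = H (Function('W')(H) = Add(Mul(4, Mul(Add(4, Pow(-2, 3)), 0)), H) = Add(Mul(4, Mul(Add(4, -8), 0)), H) = Add(Mul(4, Mul(-4, 0)), H) = Add(Mul(4, 0), H) = Add(0, H) = H)
Add(Function('W')(Mul(-9, -2)), Mul(-1, 1563)) = Add(Mul(-9, -2), Mul(-1, 1563)) = Add(18, -1563) = -1545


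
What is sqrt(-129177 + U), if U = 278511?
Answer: sqrt(149334) ≈ 386.44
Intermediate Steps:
sqrt(-129177 + U) = sqrt(-129177 + 278511) = sqrt(149334)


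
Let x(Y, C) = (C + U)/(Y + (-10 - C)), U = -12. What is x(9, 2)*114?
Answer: 380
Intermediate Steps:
x(Y, C) = (-12 + C)/(-10 + Y - C) (x(Y, C) = (C - 12)/(Y + (-10 - C)) = (-12 + C)/(-10 + Y - C))
x(9, 2)*114 = ((12 - 1*2)/(10 + 2 - 1*9))*114 = ((12 - 2)/(10 + 2 - 9))*114 = (10/3)*114 = 380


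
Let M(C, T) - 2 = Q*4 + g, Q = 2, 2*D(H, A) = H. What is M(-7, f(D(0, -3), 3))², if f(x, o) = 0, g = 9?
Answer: 361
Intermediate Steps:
D(H, A) = H/2
M(C, T) = 19 (M(C, T) = 2 + (2*4 + 9) = 2 + (8 + 9) = 2 + 17 = 19)
M(-7, f(D(0, -3), 3))² = 19² = 361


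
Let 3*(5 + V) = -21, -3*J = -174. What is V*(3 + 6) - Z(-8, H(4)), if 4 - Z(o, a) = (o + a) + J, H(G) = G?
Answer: -58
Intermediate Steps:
J = 58 (J = -⅓*(-174) = 58)
V = -12 (V = -5 + (⅓)*(-21) = -5 - 7 = -12)
Z(o, a) = -54 - a - o (Z(o, a) = 4 - ((o + a) + 58) = 4 - ((a + o) + 58) = 4 - (58 + a + o) = 4 + (-58 - a - o) = -54 - a - o)
V*(3 + 6) - Z(-8, H(4)) = -12*(3 + 6) - (-54 - 1*4 - 1*(-8)) = -12*9 - (-54 - 4 + 8) = -108 - 1*(-50) = -108 + 50 = -58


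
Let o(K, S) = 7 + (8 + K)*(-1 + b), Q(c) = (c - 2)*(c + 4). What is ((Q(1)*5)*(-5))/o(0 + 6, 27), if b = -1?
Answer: -125/21 ≈ -5.9524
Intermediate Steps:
Q(c) = (-2 + c)*(4 + c)
o(K, S) = -9 - 2*K (o(K, S) = 7 + (8 + K)*(-1 - 1) = 7 + (8 + K)*(-2) = 7 + (-16 - 2*K) = -9 - 2*K)
((Q(1)*5)*(-5))/o(0 + 6, 27) = (((-8 + 1² + 2*1)*5)*(-5))/(-9 - 2*(0 + 6)) = (((-8 + 1 + 2)*5)*(-5))/(-9 - 2*6) = (-5*5*(-5))/(-9 - 12) = -25*(-5)/(-21) = 125*(-1/21) = -125/21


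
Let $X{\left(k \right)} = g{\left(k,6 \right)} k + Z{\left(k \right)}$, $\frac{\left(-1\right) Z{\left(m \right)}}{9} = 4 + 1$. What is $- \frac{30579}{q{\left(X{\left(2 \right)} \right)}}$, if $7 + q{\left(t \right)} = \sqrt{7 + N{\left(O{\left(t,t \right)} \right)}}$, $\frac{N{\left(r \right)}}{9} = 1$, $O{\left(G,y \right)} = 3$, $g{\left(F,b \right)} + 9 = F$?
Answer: $10193$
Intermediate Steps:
$Z{\left(m \right)} = -45$ ($Z{\left(m \right)} = - 9 \left(4 + 1\right) = \left(-9\right) 5 = -45$)
$g{\left(F,b \right)} = -9 + F$
$N{\left(r \right)} = 9$ ($N{\left(r \right)} = 9 \cdot 1 = 9$)
$X{\left(k \right)} = -45 + k \left(-9 + k\right)$ ($X{\left(k \right)} = \left(-9 + k\right) k - 45 = k \left(-9 + k\right) - 45 = -45 + k \left(-9 + k\right)$)
$q{\left(t \right)} = -3$ ($q{\left(t \right)} = -7 + \sqrt{7 + 9} = -7 + \sqrt{16} = -7 + 4 = -3$)
$- \frac{30579}{q{\left(X{\left(2 \right)} \right)}} = - \frac{30579}{-3} = \left(-30579\right) \left(- \frac{1}{3}\right) = 10193$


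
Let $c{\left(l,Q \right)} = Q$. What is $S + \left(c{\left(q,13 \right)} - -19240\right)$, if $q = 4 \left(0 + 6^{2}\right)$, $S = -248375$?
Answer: $-229122$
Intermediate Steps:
$q = 144$ ($q = 4 \left(0 + 36\right) = 4 \cdot 36 = 144$)
$S + \left(c{\left(q,13 \right)} - -19240\right) = -248375 + \left(13 - -19240\right) = -248375 + \left(13 + 19240\right) = -248375 + 19253 = -229122$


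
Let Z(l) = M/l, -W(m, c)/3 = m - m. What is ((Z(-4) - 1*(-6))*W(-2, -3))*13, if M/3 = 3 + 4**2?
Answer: 0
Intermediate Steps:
W(m, c) = 0 (W(m, c) = -3*(m - m) = -3*0 = 0)
M = 57 (M = 3*(3 + 4**2) = 3*(3 + 16) = 3*19 = 57)
Z(l) = 57/l
((Z(-4) - 1*(-6))*W(-2, -3))*13 = ((57/(-4) - 1*(-6))*0)*13 = ((57*(-1/4) + 6)*0)*13 = ((-57/4 + 6)*0)*13 = -33/4*0*13 = 0*13 = 0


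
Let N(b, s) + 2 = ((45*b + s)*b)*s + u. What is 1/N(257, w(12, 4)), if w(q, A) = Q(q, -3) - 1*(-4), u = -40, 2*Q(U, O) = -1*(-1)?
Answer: 4/53520339 ≈ 7.4738e-8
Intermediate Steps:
Q(U, O) = ½ (Q(U, O) = (-1*(-1))/2 = (½)*1 = ½)
w(q, A) = 9/2 (w(q, A) = ½ - 1*(-4) = ½ + 4 = 9/2)
N(b, s) = -42 + b*s*(s + 45*b) (N(b, s) = -2 + (((45*b + s)*b)*s - 40) = -2 + (((s + 45*b)*b)*s - 40) = -2 + ((b*(s + 45*b))*s - 40) = -2 + (b*s*(s + 45*b) - 40) = -2 + (-40 + b*s*(s + 45*b)) = -42 + b*s*(s + 45*b))
1/N(257, w(12, 4)) = 1/(-42 + 257*(9/2)² + 45*(9/2)*257²) = 1/(-42 + 257*(81/4) + 45*(9/2)*66049) = 1/(-42 + 20817/4 + 26749845/2) = 1/(53520339/4) = 4/53520339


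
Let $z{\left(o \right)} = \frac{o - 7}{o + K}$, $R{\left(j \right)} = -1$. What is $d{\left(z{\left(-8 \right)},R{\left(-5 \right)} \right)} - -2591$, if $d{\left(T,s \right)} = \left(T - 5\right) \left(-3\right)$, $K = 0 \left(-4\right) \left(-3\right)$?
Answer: $\frac{20803}{8} \approx 2600.4$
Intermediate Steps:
$K = 0$ ($K = 0 \left(-3\right) = 0$)
$z{\left(o \right)} = \frac{-7 + o}{o}$ ($z{\left(o \right)} = \frac{o - 7}{o + 0} = \frac{-7 + o}{o}$)
$d{\left(T,s \right)} = 15 - 3 T$ ($d{\left(T,s \right)} = \left(-5 + T\right) \left(-3\right) = 15 - 3 T$)
$d{\left(z{\left(-8 \right)},R{\left(-5 \right)} \right)} - -2591 = \left(15 - 3 \frac{-7 - 8}{-8}\right) - -2591 = \left(15 - 3 \left(\left(- \frac{1}{8}\right) \left(-15\right)\right)\right) + 2591 = \left(15 - \frac{45}{8}\right) + 2591 = \frac{75}{8} + 2591 = \frac{20803}{8}$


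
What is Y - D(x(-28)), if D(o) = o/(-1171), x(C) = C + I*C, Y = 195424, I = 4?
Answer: 228841364/1171 ≈ 1.9542e+5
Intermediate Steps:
x(C) = 5*C (x(C) = C + 4*C = 5*C)
D(o) = -o/1171 (D(o) = o*(-1/1171) = -o/1171)
Y - D(x(-28)) = 195424 - (-1)*5*(-28)/1171 = 195424 - (-1)*(-140)/1171 = 195424 - 1*140/1171 = 195424 - 140/1171 = 228841364/1171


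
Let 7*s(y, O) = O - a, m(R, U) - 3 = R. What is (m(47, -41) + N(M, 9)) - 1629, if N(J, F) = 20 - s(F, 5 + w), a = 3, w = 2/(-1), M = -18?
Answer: -1559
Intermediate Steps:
m(R, U) = 3 + R
w = -2 (w = 2*(-1) = -2)
s(y, O) = -3/7 + O/7 (s(y, O) = (O - 1*3)/7 = (O - 3)/7 = (-3 + O)/7 = -3/7 + O/7)
N(J, F) = 20 (N(J, F) = 20 - (-3/7 + (5 - 2)/7) = 20 - (-3/7 + (1/7)*3) = 20 - (-3/7 + 3/7) = 20 - 1*0 = 20 + 0 = 20)
(m(47, -41) + N(M, 9)) - 1629 = ((3 + 47) + 20) - 1629 = (50 + 20) - 1629 = 70 - 1629 = -1559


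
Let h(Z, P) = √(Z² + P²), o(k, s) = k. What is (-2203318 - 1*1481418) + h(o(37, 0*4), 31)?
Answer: -3684736 + √2330 ≈ -3.6847e+6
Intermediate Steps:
h(Z, P) = √(P² + Z²)
(-2203318 - 1*1481418) + h(o(37, 0*4), 31) = (-2203318 - 1*1481418) + √(31² + 37²) = (-2203318 - 1481418) + √(961 + 1369) = -3684736 + √2330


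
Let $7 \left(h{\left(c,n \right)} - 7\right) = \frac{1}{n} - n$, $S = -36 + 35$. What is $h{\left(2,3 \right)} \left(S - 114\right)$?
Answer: $- \frac{15985}{21} \approx -761.19$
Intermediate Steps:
$S = -1$
$h{\left(c,n \right)} = 7 - \frac{n}{7} + \frac{1}{7 n}$ ($h{\left(c,n \right)} = 7 + \frac{\frac{1}{n} - n}{7} = 7 - \left(- \frac{1}{7 n} + \frac{n}{7}\right) = 7 - \frac{n}{7} + \frac{1}{7 n}$)
$h{\left(2,3 \right)} \left(S - 114\right) = \frac{1 - 3 \left(-49 + 3\right)}{7 \cdot 3} \left(-1 - 114\right) = \frac{1}{7} \cdot \frac{1}{3} \left(1 - 3 \left(-46\right)\right) \left(-115\right) = \frac{1}{7} \cdot \frac{1}{3} \left(1 + 138\right) \left(-115\right) = \frac{1}{7} \cdot \frac{1}{3} \cdot 139 \left(-115\right) = \frac{139}{21} \left(-115\right) = - \frac{15985}{21}$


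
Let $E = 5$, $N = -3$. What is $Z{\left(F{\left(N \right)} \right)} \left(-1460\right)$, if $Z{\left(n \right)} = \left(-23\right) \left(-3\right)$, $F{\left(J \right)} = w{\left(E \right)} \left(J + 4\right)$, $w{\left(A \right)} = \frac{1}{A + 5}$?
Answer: $-100740$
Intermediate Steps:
$w{\left(A \right)} = \frac{1}{5 + A}$
$F{\left(J \right)} = \frac{2}{5} + \frac{J}{10}$ ($F{\left(J \right)} = \frac{J + 4}{5 + 5} = \frac{4 + J}{10} = \frac{2}{5} + \frac{J}{10}$)
$Z{\left(n \right)} = 69$
$Z{\left(F{\left(N \right)} \right)} \left(-1460\right) = 69 \left(-1460\right) = -100740$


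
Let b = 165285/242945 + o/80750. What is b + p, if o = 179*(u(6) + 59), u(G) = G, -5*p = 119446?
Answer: -18745503334467/784712350 ≈ -23888.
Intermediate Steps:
p = -119446/5 (p = -1/5*119446 = -119446/5 ≈ -23889.)
o = 11635 (o = 179*(6 + 59) = 179*65 = 11635)
b = 646937153/784712350 (b = 165285/242945 + 11635/80750 = 165285*(1/242945) + 11635*(1/80750) = 33057/48589 + 2327/16150 = 646937153/784712350 ≈ 0.82443)
b + p = 646937153/784712350 - 119446/5 = -18745503334467/784712350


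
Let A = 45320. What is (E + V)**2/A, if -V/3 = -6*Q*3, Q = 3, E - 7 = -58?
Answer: 12321/45320 ≈ 0.27187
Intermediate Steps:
E = -51 (E = 7 - 58 = -51)
V = 162 (V = -(-3)*(6*3)*3 = -(-3)*18*3 = -(-3)*54 = -3*(-54) = 162)
(E + V)**2/A = (-51 + 162)**2/45320 = 111**2*(1/45320) = 12321*(1/45320) = 12321/45320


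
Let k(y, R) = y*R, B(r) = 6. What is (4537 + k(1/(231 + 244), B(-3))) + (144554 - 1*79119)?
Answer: 33236706/475 ≈ 69972.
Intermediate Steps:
k(y, R) = R*y
(4537 + k(1/(231 + 244), B(-3))) + (144554 - 1*79119) = (4537 + 6/(231 + 244)) + (144554 - 1*79119) = (4537 + 6/475) + (144554 - 79119) = (4537 + 6*(1/475)) + 65435 = (4537 + 6/475) + 65435 = 2155081/475 + 65435 = 33236706/475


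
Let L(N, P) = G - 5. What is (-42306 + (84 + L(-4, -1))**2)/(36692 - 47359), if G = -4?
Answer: 36681/10667 ≈ 3.4387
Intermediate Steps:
L(N, P) = -9 (L(N, P) = -4 - 5 = -9)
(-42306 + (84 + L(-4, -1))**2)/(36692 - 47359) = (-42306 + (84 - 9)**2)/(36692 - 47359) = (-42306 + 75**2)/(-10667) = (-42306 + 5625)*(-1/10667) = -36681*(-1/10667) = 36681/10667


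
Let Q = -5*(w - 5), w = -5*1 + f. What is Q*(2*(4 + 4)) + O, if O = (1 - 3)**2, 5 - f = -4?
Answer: 84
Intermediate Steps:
f = 9 (f = 5 - 1*(-4) = 5 + 4 = 9)
O = 4 (O = (-2)**2 = 4)
w = 4 (w = -5*1 + 9 = -5 + 9 = 4)
Q = 5 (Q = -5*(4 - 5) = -5*(-1) = 5)
Q*(2*(4 + 4)) + O = 5*(2*(4 + 4)) + 4 = 5*(2*8) + 4 = 5*16 + 4 = 80 + 4 = 84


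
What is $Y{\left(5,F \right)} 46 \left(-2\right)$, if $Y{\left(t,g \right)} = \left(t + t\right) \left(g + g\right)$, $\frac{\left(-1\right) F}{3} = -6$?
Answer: $-33120$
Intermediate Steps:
$F = 18$ ($F = \left(-3\right) \left(-6\right) = 18$)
$Y{\left(t,g \right)} = 4 g t$ ($Y{\left(t,g \right)} = 2 t 2 g = 4 g t$)
$Y{\left(5,F \right)} 46 \left(-2\right) = 4 \cdot 18 \cdot 5 \cdot 46 \left(-2\right) = 360 \cdot 46 \left(-2\right) = 16560 \left(-2\right) = -33120$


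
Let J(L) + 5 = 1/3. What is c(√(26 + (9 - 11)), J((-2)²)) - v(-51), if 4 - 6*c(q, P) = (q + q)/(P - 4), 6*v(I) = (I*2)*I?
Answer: -2599/3 + √6/13 ≈ -866.14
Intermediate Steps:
v(I) = I²/3 (v(I) = ((I*2)*I)/6 = ((2*I)*I)/6 = (2*I²)/6 = I²/3)
J(L) = -14/3 (J(L) = -5 + 1/3 = -5 + ⅓ = -14/3)
c(q, P) = ⅔ - q/(3*(-4 + P)) (c(q, P) = ⅔ - (q + q)/(6*(P - 4)) = ⅔ - 2*q/(6*(-4 + P)) = ⅔ - q/(3*(-4 + P)))
c(√(26 + (9 - 11)), J((-2)²)) - v(-51) = (-8 - √(26 + (9 - 11)) + 2*(-14/3))/(3*(-4 - 14/3)) - (-51)²/3 = (-8 - √(26 - 2) - 28/3)/(3*(-26/3)) - 2601/3 = (⅓)*(-3/26)*(-8 - √24 - 28/3) - 1*867 = (⅓)*(-3/26)*(-8 - 2*√6 - 28/3) - 867 = (⅓)*(-3/26)*(-52/3 - 2*√6) - 867 = (⅔ + √6/13) - 867 = -2599/3 + √6/13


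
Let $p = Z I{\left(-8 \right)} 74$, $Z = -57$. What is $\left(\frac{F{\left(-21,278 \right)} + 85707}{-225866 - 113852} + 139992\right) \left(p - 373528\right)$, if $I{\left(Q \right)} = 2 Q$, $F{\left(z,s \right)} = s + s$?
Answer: $- \frac{7277281701248860}{169859} \approx -4.2843 \cdot 10^{10}$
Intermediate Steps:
$F{\left(z,s \right)} = 2 s$
$p = 67488$ ($p = - 57 \cdot 2 \left(-8\right) 74 = \left(-57\right) \left(-16\right) 74 = 912 \cdot 74 = 67488$)
$\left(\frac{F{\left(-21,278 \right)} + 85707}{-225866 - 113852} + 139992\right) \left(p - 373528\right) = \left(\frac{2 \cdot 278 + 85707}{-225866 - 113852} + 139992\right) \left(67488 - 373528\right) = \left(\frac{556 + 85707}{-339718} + 139992\right) \left(-306040\right) = \left(86263 \left(- \frac{1}{339718}\right) + 139992\right) \left(-306040\right) = \left(- \frac{86263}{339718} + 139992\right) \left(-306040\right) = \frac{47557715993}{339718} \left(-306040\right) = - \frac{7277281701248860}{169859}$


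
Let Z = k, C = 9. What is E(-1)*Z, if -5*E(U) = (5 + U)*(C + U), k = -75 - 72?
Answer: 4704/5 ≈ 940.80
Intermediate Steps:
k = -147
Z = -147
E(U) = -(5 + U)*(9 + U)/5
E(-1)*Z = (-9 - 14/5*(-1) - 1/5*(-1)**2)*(-147) = (-9 + 14/5 - 1/5*1)*(-147) = (-9 + 14/5 - 1/5)*(-147) = -32/5*(-147) = 4704/5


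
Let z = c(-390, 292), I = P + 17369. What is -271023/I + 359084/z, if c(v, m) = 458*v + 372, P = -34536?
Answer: 10536228169/764995854 ≈ 13.773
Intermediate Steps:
I = -17167 (I = -34536 + 17369 = -17167)
c(v, m) = 372 + 458*v
z = -178248 (z = 372 + 458*(-390) = 372 - 178620 = -178248)
-271023/I + 359084/z = -271023/(-17167) + 359084/(-178248) = -271023*(-1/17167) + 359084*(-1/178248) = 271023/17167 - 89771/44562 = 10536228169/764995854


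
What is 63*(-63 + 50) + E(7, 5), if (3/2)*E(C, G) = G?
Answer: -2447/3 ≈ -815.67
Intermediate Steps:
E(C, G) = 2*G/3
63*(-63 + 50) + E(7, 5) = 63*(-63 + 50) + (⅔)*5 = 63*(-13) + 10/3 = -819 + 10/3 = -2447/3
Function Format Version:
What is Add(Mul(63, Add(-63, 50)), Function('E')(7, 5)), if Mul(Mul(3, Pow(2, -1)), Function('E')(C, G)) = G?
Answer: Rational(-2447, 3) ≈ -815.67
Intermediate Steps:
Function('E')(C, G) = Mul(Rational(2, 3), G)
Add(Mul(63, Add(-63, 50)), Function('E')(7, 5)) = Add(Mul(63, Add(-63, 50)), Mul(Rational(2, 3), 5)) = Add(Mul(63, -13), Rational(10, 3)) = Add(-819, Rational(10, 3)) = Rational(-2447, 3)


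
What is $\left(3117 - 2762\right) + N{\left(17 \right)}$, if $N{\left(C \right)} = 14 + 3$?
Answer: $372$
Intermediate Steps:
$N{\left(C \right)} = 17$
$\left(3117 - 2762\right) + N{\left(17 \right)} = \left(3117 - 2762\right) + 17 = 355 + 17 = 372$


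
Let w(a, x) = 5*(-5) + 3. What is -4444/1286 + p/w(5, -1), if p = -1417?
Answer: 862247/14146 ≈ 60.953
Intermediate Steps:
w(a, x) = -22 (w(a, x) = -25 + 3 = -22)
-4444/1286 + p/w(5, -1) = -4444/1286 - 1417/(-22) = -4444*1/1286 - 1417*(-1/22) = -2222/643 + 1417/22 = 862247/14146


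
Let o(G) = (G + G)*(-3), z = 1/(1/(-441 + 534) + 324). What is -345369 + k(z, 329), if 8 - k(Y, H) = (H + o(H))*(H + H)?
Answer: 737049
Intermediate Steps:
z = 93/30133 (z = 1/(1/93 + 324) = 1/(30133/93) = 93/30133 ≈ 0.0030863)
o(G) = -6*G (o(G) = (2*G)*(-3) = -6*G)
k(Y, H) = 8 + 10*H² (k(Y, H) = 8 - (H - 6*H)*(H + H) = 8 - (-5*H)*2*H = 8 - (-10)*H² = 8 + 10*H²)
-345369 + k(z, 329) = -345369 + (8 + 10*329²) = -345369 + (8 + 10*108241) = -345369 + (8 + 1082410) = -345369 + 1082418 = 737049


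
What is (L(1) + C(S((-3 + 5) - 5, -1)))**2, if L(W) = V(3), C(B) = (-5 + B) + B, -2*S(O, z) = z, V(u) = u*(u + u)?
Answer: 196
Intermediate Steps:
V(u) = 2*u**2 (V(u) = u*(2*u) = 2*u**2)
S(O, z) = -z/2
C(B) = -5 + 2*B
L(W) = 18 (L(W) = 2*3**2 = 2*9 = 18)
(L(1) + C(S((-3 + 5) - 5, -1)))**2 = (18 + (-5 + 2*(-1/2*(-1))))**2 = (18 + (-5 + 2*(1/2)))**2 = (18 + (-5 + 1))**2 = (18 - 4)**2 = 14**2 = 196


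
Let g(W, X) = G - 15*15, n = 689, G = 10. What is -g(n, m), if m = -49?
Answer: 215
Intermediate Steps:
g(W, X) = -215 (g(W, X) = 10 - 15*15 = 10 - 225 = -215)
-g(n, m) = -1*(-215) = 215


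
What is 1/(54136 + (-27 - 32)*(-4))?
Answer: 1/54372 ≈ 1.8392e-5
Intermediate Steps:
1/(54136 + (-27 - 32)*(-4)) = 1/(54136 - 59*(-4)) = 1/(54136 + 236) = 1/54372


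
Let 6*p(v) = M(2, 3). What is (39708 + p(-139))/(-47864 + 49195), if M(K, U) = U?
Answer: 79417/2662 ≈ 29.834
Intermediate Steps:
p(v) = ½ (p(v) = (⅙)*3 = ½)
(39708 + p(-139))/(-47864 + 49195) = (39708 + ½)/(-47864 + 49195) = (79417/2)/1331 = (79417/2)*(1/1331) = 79417/2662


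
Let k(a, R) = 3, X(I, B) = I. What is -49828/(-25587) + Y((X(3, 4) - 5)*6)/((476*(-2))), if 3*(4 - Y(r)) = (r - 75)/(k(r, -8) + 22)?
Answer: 1182605677/608970600 ≈ 1.9420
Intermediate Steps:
Y(r) = 5 - r/75 (Y(r) = 4 - (r - 75)/(3*(3 + 22)) = 4 - (-75 + r)/(3*25) = 4 - (-3 + r/25)/3 = 4 + (1 - r/75) = 5 - r/75)
-49828/(-25587) + Y((X(3, 4) - 5)*6)/((476*(-2))) = -49828/(-25587) + (5 - (3 - 5)*6/75)/((476*(-2))) = -49828*(-1/25587) + (5 - (-2)*6/75)/(-952) = 49828/25587 + (5 - 1/75*(-12))*(-1/952) = 49828/25587 + (5 + 4/25)*(-1/952) = 49828/25587 + (129/25)*(-1/952) = 49828/25587 - 129/23800 = 1182605677/608970600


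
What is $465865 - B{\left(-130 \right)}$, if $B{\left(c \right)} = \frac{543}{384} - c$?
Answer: $\frac{59613899}{128} \approx 4.6573 \cdot 10^{5}$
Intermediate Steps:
$B{\left(c \right)} = \frac{181}{128} - c$ ($B{\left(c \right)} = 543 \cdot \frac{1}{384} - c = \frac{181}{128} - c$)
$465865 - B{\left(-130 \right)} = 465865 - \left(\frac{181}{128} - -130\right) = 465865 - \left(\frac{181}{128} + 130\right) = 465865 - \frac{16821}{128} = \frac{59613899}{128}$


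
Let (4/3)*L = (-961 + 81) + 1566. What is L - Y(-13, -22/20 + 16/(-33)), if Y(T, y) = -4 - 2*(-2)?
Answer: 1029/2 ≈ 514.50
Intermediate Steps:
Y(T, y) = 0 (Y(T, y) = -4 + 4 = 0)
L = 1029/2 (L = 3*((-961 + 81) + 1566)/4 = 3*(-880 + 1566)/4 = (¾)*686 = 1029/2 ≈ 514.50)
L - Y(-13, -22/20 + 16/(-33)) = 1029/2 - 1*0 = 1029/2 + 0 = 1029/2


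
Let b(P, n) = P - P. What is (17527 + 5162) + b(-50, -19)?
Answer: 22689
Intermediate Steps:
b(P, n) = 0
(17527 + 5162) + b(-50, -19) = (17527 + 5162) + 0 = 22689 + 0 = 22689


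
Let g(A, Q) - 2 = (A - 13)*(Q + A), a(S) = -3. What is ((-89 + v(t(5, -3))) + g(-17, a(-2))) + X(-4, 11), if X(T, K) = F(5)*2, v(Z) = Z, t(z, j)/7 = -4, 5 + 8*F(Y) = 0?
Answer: 1935/4 ≈ 483.75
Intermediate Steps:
F(Y) = -5/8 (F(Y) = -5/8 + (⅛)*0 = -5/8 + 0 = -5/8)
t(z, j) = -28 (t(z, j) = 7*(-4) = -28)
g(A, Q) = 2 + (-13 + A)*(A + Q) (g(A, Q) = 2 + (A - 13)*(Q + A) = 2 + (-13 + A)*(A + Q))
X(T, K) = -5/4 (X(T, K) = -5/8*2 = -5/4)
((-89 + v(t(5, -3))) + g(-17, a(-2))) + X(-4, 11) = ((-89 - 28) + (2 + (-17)² - 13*(-17) - 13*(-3) - 17*(-3))) - 5/4 = (-117 + (2 + 289 + 221 + 39 + 51)) - 5/4 = (-117 + 602) - 5/4 = 485 - 5/4 = 1935/4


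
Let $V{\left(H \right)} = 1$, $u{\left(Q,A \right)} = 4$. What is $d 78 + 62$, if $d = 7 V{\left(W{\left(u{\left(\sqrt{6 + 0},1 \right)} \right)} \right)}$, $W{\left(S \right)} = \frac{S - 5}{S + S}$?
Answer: $608$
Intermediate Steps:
$W{\left(S \right)} = \frac{-5 + S}{2 S}$
$d = 7$ ($d = 7 \cdot 1 = 7$)
$d 78 + 62 = 7 \cdot 78 + 62 = 546 + 62 = 608$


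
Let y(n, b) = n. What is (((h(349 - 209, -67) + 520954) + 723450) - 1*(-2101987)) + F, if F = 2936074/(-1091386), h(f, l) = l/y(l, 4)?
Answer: 1826101221619/545693 ≈ 3.3464e+6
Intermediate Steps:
h(f, l) = 1 (h(f, l) = l/l = 1)
F = -1468037/545693 (F = 2936074*(-1/1091386) = -1468037/545693 ≈ -2.6902)
(((h(349 - 209, -67) + 520954) + 723450) - 1*(-2101987)) + F = (((1 + 520954) + 723450) - 1*(-2101987)) - 1468037/545693 = ((520955 + 723450) + 2101987) - 1468037/545693 = (1244405 + 2101987) - 1468037/545693 = 3346392 - 1468037/545693 = 1826101221619/545693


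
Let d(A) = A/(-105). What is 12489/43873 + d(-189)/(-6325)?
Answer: 394569768/1387483625 ≈ 0.28438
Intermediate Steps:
d(A) = -A/105 (d(A) = A*(-1/105) = -A/105)
12489/43873 + d(-189)/(-6325) = 12489/43873 - 1/105*(-189)/(-6325) = 12489*(1/43873) + (9/5)*(-1/6325) = 12489/43873 - 9/31625 = 394569768/1387483625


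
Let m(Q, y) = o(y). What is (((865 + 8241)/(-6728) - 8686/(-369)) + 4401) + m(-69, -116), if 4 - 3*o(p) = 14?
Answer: 189187367/42804 ≈ 4419.9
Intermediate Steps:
o(p) = -10/3 (o(p) = 4/3 - 1/3*14 = 4/3 - 14/3 = -10/3)
m(Q, y) = -10/3
(((865 + 8241)/(-6728) - 8686/(-369)) + 4401) + m(-69, -116) = (((865 + 8241)/(-6728) - 8686/(-369)) + 4401) - 10/3 = ((9106*(-1/6728) - 8686*(-1/369)) + 4401) - 10/3 = ((-157/116 + 8686/369) + 4401) - 10/3 = (949643/42804 + 4401) - 10/3 = 189330047/42804 - 10/3 = 189187367/42804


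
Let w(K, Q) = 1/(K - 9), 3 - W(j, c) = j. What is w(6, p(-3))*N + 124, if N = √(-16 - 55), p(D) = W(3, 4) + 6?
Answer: 124 - I*√71/3 ≈ 124.0 - 2.8087*I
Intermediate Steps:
W(j, c) = 3 - j
p(D) = 6 (p(D) = (3 - 1*3) + 6 = (3 - 3) + 6 = 0 + 6 = 6)
N = I*√71 (N = √(-71) = I*√71 ≈ 8.4261*I)
w(K, Q) = 1/(-9 + K)
w(6, p(-3))*N + 124 = (I*√71)/(-9 + 6) + 124 = (I*√71)/(-3) + 124 = -I*√71/3 + 124 = 124 - I*√71/3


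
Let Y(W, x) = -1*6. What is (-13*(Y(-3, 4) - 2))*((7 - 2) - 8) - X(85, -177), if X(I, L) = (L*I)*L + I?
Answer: -2663362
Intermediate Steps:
Y(W, x) = -6
X(I, L) = I + I*L² (X(I, L) = (I*L)*L + I = I*L² + I = I + I*L²)
(-13*(Y(-3, 4) - 2))*((7 - 2) - 8) - X(85, -177) = (-13*(-6 - 2))*((7 - 2) - 8) - 85*(1 + (-177)²) = (-13*(-8))*(5 - 8) - 85*(1 + 31329) = 104*(-3) - 85*31330 = -312 - 1*2663050 = -312 - 2663050 = -2663362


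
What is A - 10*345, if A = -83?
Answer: -3533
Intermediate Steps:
A - 10*345 = -83 - 10*345 = -83 - 3450 = -3533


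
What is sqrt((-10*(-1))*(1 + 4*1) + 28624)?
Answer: 9*sqrt(354) ≈ 169.33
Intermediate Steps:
sqrt((-10*(-1))*(1 + 4*1) + 28624) = sqrt(10*(1 + 4) + 28624) = sqrt(10*5 + 28624) = sqrt(50 + 28624) = sqrt(28674) = 9*sqrt(354)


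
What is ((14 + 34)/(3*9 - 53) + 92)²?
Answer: 1373584/169 ≈ 8127.7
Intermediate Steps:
((14 + 34)/(3*9 - 53) + 92)² = (48/(27 - 53) + 92)² = (48/(-26) + 92)² = (48*(-1/26) + 92)² = (-24/13 + 92)² = (1172/13)² = 1373584/169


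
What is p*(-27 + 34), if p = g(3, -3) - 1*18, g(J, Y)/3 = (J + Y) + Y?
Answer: -189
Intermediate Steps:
g(J, Y) = 3*J + 6*Y (g(J, Y) = 3*((J + Y) + Y) = 3*(J + 2*Y) = 3*J + 6*Y)
p = -27 (p = (3*3 + 6*(-3)) - 1*18 = (9 - 18) - 18 = -9 - 18 = -27)
p*(-27 + 34) = -27*(-27 + 34) = -27*7 = -189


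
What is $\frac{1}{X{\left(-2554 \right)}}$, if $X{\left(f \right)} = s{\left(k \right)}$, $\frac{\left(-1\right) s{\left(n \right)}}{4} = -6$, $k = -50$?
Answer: $\frac{1}{24} \approx 0.041667$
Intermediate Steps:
$s{\left(n \right)} = 24$ ($s{\left(n \right)} = \left(-4\right) \left(-6\right) = 24$)
$X{\left(f \right)} = 24$
$\frac{1}{X{\left(-2554 \right)}} = \frac{1}{24}$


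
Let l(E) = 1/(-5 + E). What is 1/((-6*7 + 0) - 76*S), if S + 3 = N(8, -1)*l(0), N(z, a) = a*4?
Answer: 5/626 ≈ 0.0079872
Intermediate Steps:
N(z, a) = 4*a
S = -11/5 (S = -3 + (4*(-1))/(-5 + 0) = -3 - 4/(-5) = -3 - 4*(-⅕) = -3 + ⅘ = -11/5 ≈ -2.2000)
1/((-6*7 + 0) - 76*S) = 1/((-6*7 + 0) - 76*(-11/5)) = 1/((-42 + 0) + 836/5) = 1/(-42 + 836/5) = 1/(626/5) = 5/626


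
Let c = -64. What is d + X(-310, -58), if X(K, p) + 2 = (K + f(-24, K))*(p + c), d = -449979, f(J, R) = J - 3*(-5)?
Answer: -411063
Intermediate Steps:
f(J, R) = 15 + J (f(J, R) = J + 15 = 15 + J)
X(K, p) = -2 + (-64 + p)*(-9 + K) (X(K, p) = -2 + (K + (15 - 24))*(p - 64) = -2 + (K - 9)*(-64 + p) = -2 + (-9 + K)*(-64 + p) = -2 + (-64 + p)*(-9 + K))
d + X(-310, -58) = -449979 + (574 - 64*(-310) - 9*(-58) - 310*(-58)) = -449979 + (574 + 19840 + 522 + 17980) = -449979 + 38916 = -411063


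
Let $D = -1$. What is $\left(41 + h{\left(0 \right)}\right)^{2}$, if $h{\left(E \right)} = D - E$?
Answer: $1600$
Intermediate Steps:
$h{\left(E \right)} = -1 - E$
$\left(41 + h{\left(0 \right)}\right)^{2} = \left(41 - 1\right)^{2} = 40^{2} = 1600$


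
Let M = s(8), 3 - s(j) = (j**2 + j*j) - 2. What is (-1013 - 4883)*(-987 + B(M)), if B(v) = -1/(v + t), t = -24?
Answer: 855438848/147 ≈ 5.8193e+6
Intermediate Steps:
s(j) = 5 - 2*j**2 (s(j) = 3 - ((j**2 + j*j) - 2) = 3 - ((j**2 + j**2) - 2) = 3 - (2*j**2 - 2) = 3 - (-2 + 2*j**2) = 3 + (2 - 2*j**2) = 5 - 2*j**2)
M = -123 (M = 5 - 2*8**2 = 5 - 2*64 = 5 - 128 = -123)
B(v) = -1/(-24 + v) (B(v) = -1/(v - 24) = -1/(-24 + v))
(-1013 - 4883)*(-987 + B(M)) = (-1013 - 4883)*(-987 - 1/(-24 - 123)) = -5896*(-987 - 1/(-147)) = -5896*(-987 - 1*(-1/147)) = -5896*(-987 + 1/147) = -5896*(-145088/147) = 855438848/147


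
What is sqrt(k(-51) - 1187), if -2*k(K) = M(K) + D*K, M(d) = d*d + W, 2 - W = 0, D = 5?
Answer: I*sqrt(2361) ≈ 48.59*I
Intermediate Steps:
W = 2 (W = 2 - 1*0 = 2 + 0 = 2)
M(d) = 2 + d**2 (M(d) = d*d + 2 = d**2 + 2 = 2 + d**2)
k(K) = -1 - 5*K/2 - K**2/2 (k(K) = -((2 + K**2) + 5*K)/2 = -(2 + K**2 + 5*K)/2 = -1 - 5*K/2 - K**2/2)
sqrt(k(-51) - 1187) = sqrt((-1 - 5/2*(-51) - 1/2*(-51)**2) - 1187) = sqrt((-1 + 255/2 - 1/2*2601) - 1187) = sqrt((-1 + 255/2 - 2601/2) - 1187) = sqrt(-1174 - 1187) = sqrt(-2361) = I*sqrt(2361)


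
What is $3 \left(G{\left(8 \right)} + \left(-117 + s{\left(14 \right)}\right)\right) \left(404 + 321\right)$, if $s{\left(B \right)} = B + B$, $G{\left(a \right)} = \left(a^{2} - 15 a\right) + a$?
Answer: $-297975$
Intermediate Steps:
$G{\left(a \right)} = a^{2} - 14 a$
$s{\left(B \right)} = 2 B$
$3 \left(G{\left(8 \right)} + \left(-117 + s{\left(14 \right)}\right)\right) \left(404 + 321\right) = 3 \left(8 \left(-14 + 8\right) + \left(-117 + 2 \cdot 14\right)\right) \left(404 + 321\right) = 3 \left(8 \left(-6\right) + \left(-117 + 28\right)\right) 725 = 3 \left(-48 - 89\right) 725 = 3 \left(\left(-137\right) 725\right) = 3 \left(-99325\right) = -297975$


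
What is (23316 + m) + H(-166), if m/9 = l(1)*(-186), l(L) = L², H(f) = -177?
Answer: 21465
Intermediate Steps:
m = -1674 (m = 9*(1²*(-186)) = 9*(1*(-186)) = 9*(-186) = -1674)
(23316 + m) + H(-166) = (23316 - 1674) - 177 = 21642 - 177 = 21465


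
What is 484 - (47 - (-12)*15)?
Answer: 257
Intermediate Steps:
484 - (47 - (-12)*15) = 484 - (47 - 1*(-180)) = 484 - (47 + 180) = 484 - 1*227 = 484 - 227 = 257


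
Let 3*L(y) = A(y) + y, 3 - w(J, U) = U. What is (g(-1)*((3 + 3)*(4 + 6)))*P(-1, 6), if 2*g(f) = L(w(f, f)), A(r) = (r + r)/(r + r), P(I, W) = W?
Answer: 300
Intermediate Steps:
w(J, U) = 3 - U
A(r) = 1 (A(r) = (2*r)/((2*r)) = (2*r)*(1/(2*r)) = 1)
L(y) = 1/3 + y/3 (L(y) = (1 + y)/3 = 1/3 + y/3)
g(f) = 2/3 - f/6 (g(f) = (1/3 + (3 - f)/3)/2 = (1/3 + (1 - f/3))/2 = (4/3 - f/3)/2 = 2/3 - f/6)
(g(-1)*((3 + 3)*(4 + 6)))*P(-1, 6) = ((2/3 - 1/6*(-1))*((3 + 3)*(4 + 6)))*6 = ((2/3 + 1/6)*(6*10))*6 = ((5/6)*60)*6 = 50*6 = 300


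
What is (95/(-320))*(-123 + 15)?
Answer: 513/16 ≈ 32.063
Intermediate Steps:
(95/(-320))*(-123 + 15) = (95*(-1/320))*(-108) = -19/64*(-108) = 513/16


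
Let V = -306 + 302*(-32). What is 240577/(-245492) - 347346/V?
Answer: 41436055771/1223777620 ≈ 33.859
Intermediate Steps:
V = -9970 (V = -306 - 9664 = -9970)
240577/(-245492) - 347346/V = 240577/(-245492) - 347346/(-9970) = 240577*(-1/245492) - 347346*(-1/9970) = -240577/245492 + 173673/4985 = 41436055771/1223777620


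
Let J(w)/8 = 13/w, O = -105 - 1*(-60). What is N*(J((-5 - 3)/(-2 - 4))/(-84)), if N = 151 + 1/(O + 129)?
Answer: -164905/1176 ≈ -140.23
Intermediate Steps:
O = -45 (O = -105 + 60 = -45)
J(w) = 104/w (J(w) = 8*(13/w) = 104/w)
N = 12685/84 (N = 151 + 1/(-45 + 129) = 151 + 1/84 = 12685/84 ≈ 151.01)
N*(J((-5 - 3)/(-2 - 4))/(-84)) = 12685*((104/(((-5 - 3)/(-2 - 4))))/(-84))/84 = 12685*((104/((-8/(-6))))*(-1/84))/84 = 12685*((104/((-8*(-⅙))))*(-1/84))/84 = 12685*((104/(4/3))*(-1/84))/84 = 12685*((104*(¾))*(-1/84))/84 = 12685*(78*(-1/84))/84 = (12685/84)*(-13/14) = -164905/1176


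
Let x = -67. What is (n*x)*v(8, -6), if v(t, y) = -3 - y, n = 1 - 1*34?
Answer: 6633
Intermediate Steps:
n = -33 (n = 1 - 34 = -33)
(n*x)*v(8, -6) = (-33*(-67))*(-3 - 1*(-6)) = 2211*(-3 + 6) = 2211*3 = 6633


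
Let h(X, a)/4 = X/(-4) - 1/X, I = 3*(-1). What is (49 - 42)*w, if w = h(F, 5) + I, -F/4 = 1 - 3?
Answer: -161/2 ≈ -80.500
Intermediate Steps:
I = -3
F = 8 (F = -4*(1 - 3) = -4*(-2) = 8)
h(X, a) = -X - 4/X (h(X, a) = 4*(X/(-4) - 1/X) = 4*(X*(-¼) - 1/X) = 4*(-X/4 - 1/X) = 4*(-1/X - X/4) = -X - 4/X)
w = -23/2 (w = (-1*8 - 4/8) - 3 = (-8 - 4*⅛) - 3 = (-8 - ½) - 3 = -17/2 - 3 = -23/2 ≈ -11.500)
(49 - 42)*w = (49 - 42)*(-23/2) = 7*(-23/2) = -161/2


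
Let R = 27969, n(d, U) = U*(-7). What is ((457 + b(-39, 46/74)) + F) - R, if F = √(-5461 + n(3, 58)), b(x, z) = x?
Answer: -27551 + I*√5867 ≈ -27551.0 + 76.596*I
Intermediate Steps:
n(d, U) = -7*U
F = I*√5867 (F = √(-5461 - 7*58) = √(-5461 - 406) = √(-5867) = I*√5867 ≈ 76.596*I)
((457 + b(-39, 46/74)) + F) - R = ((457 - 39) + I*√5867) - 1*27969 = (418 + I*√5867) - 27969 = -27551 + I*√5867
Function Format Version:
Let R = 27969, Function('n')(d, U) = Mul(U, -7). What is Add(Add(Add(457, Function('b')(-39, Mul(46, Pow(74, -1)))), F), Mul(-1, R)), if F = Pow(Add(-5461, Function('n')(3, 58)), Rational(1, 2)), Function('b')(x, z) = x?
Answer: Add(-27551, Mul(I, Pow(5867, Rational(1, 2)))) ≈ Add(-27551., Mul(76.596, I))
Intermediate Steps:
Function('n')(d, U) = Mul(-7, U)
F = Mul(I, Pow(5867, Rational(1, 2))) (F = Pow(Add(-5461, Mul(-7, 58)), Rational(1, 2)) = Pow(Add(-5461, -406), Rational(1, 2)) = Pow(-5867, Rational(1, 2)) = Mul(I, Pow(5867, Rational(1, 2))) ≈ Mul(76.596, I))
Add(Add(Add(457, Function('b')(-39, Mul(46, Pow(74, -1)))), F), Mul(-1, R)) = Add(Add(Add(457, -39), Mul(I, Pow(5867, Rational(1, 2)))), Mul(-1, 27969)) = Add(Add(418, Mul(I, Pow(5867, Rational(1, 2)))), -27969) = Add(-27551, Mul(I, Pow(5867, Rational(1, 2))))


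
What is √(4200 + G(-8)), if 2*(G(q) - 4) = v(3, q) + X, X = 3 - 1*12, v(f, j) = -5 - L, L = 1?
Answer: √16786/2 ≈ 64.780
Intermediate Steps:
v(f, j) = -6 (v(f, j) = -5 - 1*1 = -5 - 1 = -6)
X = -9 (X = 3 - 12 = -9)
G(q) = -7/2 (G(q) = 4 + (-6 - 9)/2 = 4 + (½)*(-15) = 4 - 15/2 = -7/2)
√(4200 + G(-8)) = √(4200 - 7/2) = √(8393/2) = √16786/2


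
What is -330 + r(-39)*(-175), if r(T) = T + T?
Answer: 13320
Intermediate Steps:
r(T) = 2*T
-330 + r(-39)*(-175) = -330 + (2*(-39))*(-175) = -330 - 78*(-175) = -330 + 13650 = 13320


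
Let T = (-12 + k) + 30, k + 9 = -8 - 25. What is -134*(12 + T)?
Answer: 1608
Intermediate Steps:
k = -42 (k = -9 + (-8 - 25) = -9 - 33 = -42)
T = -24 (T = (-12 - 42) + 30 = -54 + 30 = -24)
-134*(12 + T) = -134*(12 - 24) = -134*(-12) = 1608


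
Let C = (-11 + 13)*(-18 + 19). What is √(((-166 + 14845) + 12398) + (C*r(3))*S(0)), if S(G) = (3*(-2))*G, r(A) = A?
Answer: √27077 ≈ 164.55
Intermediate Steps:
C = 2 (C = 2*1 = 2)
S(G) = -6*G
√(((-166 + 14845) + 12398) + (C*r(3))*S(0)) = √(((-166 + 14845) + 12398) + (2*3)*(-6*0)) = √((14679 + 12398) + 6*0) = √(27077 + 0) = √27077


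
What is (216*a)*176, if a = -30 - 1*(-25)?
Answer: -190080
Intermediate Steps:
a = -5 (a = -30 + 25 = -5)
(216*a)*176 = (216*(-5))*176 = -1080*176 = -190080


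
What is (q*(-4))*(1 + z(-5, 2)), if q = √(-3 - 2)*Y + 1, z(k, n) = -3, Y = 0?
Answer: 8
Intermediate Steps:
q = 1 (q = √(-3 - 2)*0 + 1 = √(-5)*0 + 1 = (I*√5)*0 + 1 = 0 + 1 = 1)
(q*(-4))*(1 + z(-5, 2)) = (1*(-4))*(1 - 3) = -4*(-2) = 8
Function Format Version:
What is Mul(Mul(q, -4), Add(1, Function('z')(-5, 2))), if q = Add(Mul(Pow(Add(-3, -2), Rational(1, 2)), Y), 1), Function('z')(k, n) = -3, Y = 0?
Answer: 8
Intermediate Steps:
q = 1 (q = Add(Mul(Pow(Add(-3, -2), Rational(1, 2)), 0), 1) = Add(Mul(Pow(-5, Rational(1, 2)), 0), 1) = Add(Mul(Mul(I, Pow(5, Rational(1, 2))), 0), 1) = Add(0, 1) = 1)
Mul(Mul(q, -4), Add(1, Function('z')(-5, 2))) = Mul(Mul(1, -4), Add(1, -3)) = Mul(-4, -2) = 8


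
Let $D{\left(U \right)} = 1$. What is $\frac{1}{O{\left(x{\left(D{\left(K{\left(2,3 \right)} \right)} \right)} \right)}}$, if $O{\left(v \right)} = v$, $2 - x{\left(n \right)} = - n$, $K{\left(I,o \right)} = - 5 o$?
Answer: $\frac{1}{3} \approx 0.33333$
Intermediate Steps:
$x{\left(n \right)} = 2 + n$ ($x{\left(n \right)} = 2 - - n = 2 + n$)
$\frac{1}{O{\left(x{\left(D{\left(K{\left(2,3 \right)} \right)} \right)} \right)}} = \frac{1}{2 + 1} = \frac{1}{3}$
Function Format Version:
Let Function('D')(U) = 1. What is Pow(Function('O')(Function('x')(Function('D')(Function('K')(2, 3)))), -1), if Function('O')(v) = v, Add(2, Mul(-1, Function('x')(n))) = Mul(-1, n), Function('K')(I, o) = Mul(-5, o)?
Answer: Rational(1, 3) ≈ 0.33333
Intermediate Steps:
Function('x')(n) = Add(2, n) (Function('x')(n) = Add(2, Mul(-1, Mul(-1, n))) = Add(2, n))
Pow(Function('O')(Function('x')(Function('D')(Function('K')(2, 3)))), -1) = Pow(Add(2, 1), -1) = Pow(3, -1) = Rational(1, 3)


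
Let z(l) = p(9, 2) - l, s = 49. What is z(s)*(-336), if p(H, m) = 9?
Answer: 13440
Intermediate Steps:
z(l) = 9 - l
z(s)*(-336) = (9 - 1*49)*(-336) = (9 - 49)*(-336) = -40*(-336) = 13440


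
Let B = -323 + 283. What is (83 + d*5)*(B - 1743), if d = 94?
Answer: -985999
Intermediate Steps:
B = -40
(83 + d*5)*(B - 1743) = (83 + 94*5)*(-40 - 1743) = (83 + 470)*(-1783) = 553*(-1783) = -985999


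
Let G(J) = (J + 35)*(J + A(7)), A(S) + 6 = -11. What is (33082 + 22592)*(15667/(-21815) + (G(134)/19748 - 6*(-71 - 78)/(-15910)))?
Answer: 4329164795011857/342703484210 ≈ 12632.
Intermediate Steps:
A(S) = -17 (A(S) = -6 - 11 = -17)
G(J) = (-17 + J)*(35 + J) (G(J) = (J + 35)*(J - 17) = (35 + J)*(-17 + J) = (-17 + J)*(35 + J))
(33082 + 22592)*(15667/(-21815) + (G(134)/19748 - 6*(-71 - 78)/(-15910))) = (33082 + 22592)*(15667/(-21815) + ((-595 + 134² + 18*134)/19748 - 6*(-71 - 78)/(-15910))) = 55674*(15667*(-1/21815) + ((-595 + 17956 + 2412)*(1/19748) - 6*(-149)*(-1/15910))) = 55674*(-15667/21815 + (19773*(1/19748) + 894*(-1/15910))) = 55674*(-15667/21815 + (19773/19748 - 447/7955)) = 55674*(-15667/21815 + 148466859/157095340) = 55674*(155518367461/685406968420) = 4329164795011857/342703484210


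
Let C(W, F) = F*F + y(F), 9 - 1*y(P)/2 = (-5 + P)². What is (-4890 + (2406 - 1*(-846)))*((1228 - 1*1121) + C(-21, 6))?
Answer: -260442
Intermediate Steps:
y(P) = 18 - 2*(-5 + P)²
C(W, F) = 18 + F² - 2*(-5 + F)² (C(W, F) = F*F + (18 - 2*(-5 + F)²) = F² + (18 - 2*(-5 + F)²) = 18 + F² - 2*(-5 + F)²)
(-4890 + (2406 - 1*(-846)))*((1228 - 1*1121) + C(-21, 6)) = (-4890 + (2406 - 1*(-846)))*((1228 - 1*1121) + (-32 - 1*6² + 20*6)) = (-4890 + (2406 + 846))*((1228 - 1121) + (-32 - 1*36 + 120)) = (-4890 + 3252)*(107 + (-32 - 36 + 120)) = -1638*(107 + 52) = -1638*159 = -260442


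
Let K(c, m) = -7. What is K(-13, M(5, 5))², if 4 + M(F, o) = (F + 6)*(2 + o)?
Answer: 49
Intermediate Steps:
M(F, o) = -4 + (2 + o)*(6 + F) (M(F, o) = -4 + (F + 6)*(2 + o) = -4 + (6 + F)*(2 + o) = -4 + (2 + o)*(6 + F))
K(-13, M(5, 5))² = (-7)² = 49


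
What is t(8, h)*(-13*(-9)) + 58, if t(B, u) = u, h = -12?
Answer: -1346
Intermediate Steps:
t(8, h)*(-13*(-9)) + 58 = -(-156)*(-9) + 58 = -12*117 + 58 = -1404 + 58 = -1346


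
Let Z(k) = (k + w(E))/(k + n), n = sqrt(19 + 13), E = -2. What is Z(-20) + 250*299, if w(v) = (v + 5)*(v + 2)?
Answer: 1719275/23 + 5*sqrt(2)/23 ≈ 74751.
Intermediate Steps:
w(v) = (2 + v)*(5 + v) (w(v) = (5 + v)*(2 + v) = (2 + v)*(5 + v))
n = 4*sqrt(2) (n = sqrt(32) = 4*sqrt(2) ≈ 5.6569)
Z(k) = k/(k + 4*sqrt(2)) (Z(k) = (k + (10 + (-2)**2 + 7*(-2)))/(k + 4*sqrt(2)) = (k + (10 + 4 - 14))/(k + 4*sqrt(2)) = (k + 0)/(k + 4*sqrt(2)) = k/(k + 4*sqrt(2)))
Z(-20) + 250*299 = -20/(-20 + 4*sqrt(2)) + 250*299 = -20/(-20 + 4*sqrt(2)) + 74750 = 74750 - 20/(-20 + 4*sqrt(2))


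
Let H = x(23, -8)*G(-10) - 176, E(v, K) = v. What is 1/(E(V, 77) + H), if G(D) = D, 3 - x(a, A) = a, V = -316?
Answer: -1/292 ≈ -0.0034247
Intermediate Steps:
x(a, A) = 3 - a
H = 24 (H = (3 - 1*23)*(-10) - 176 = (3 - 23)*(-10) - 176 = -20*(-10) - 176 = 200 - 176 = 24)
1/(E(V, 77) + H) = 1/(-316 + 24) = 1/(-292) = -1/292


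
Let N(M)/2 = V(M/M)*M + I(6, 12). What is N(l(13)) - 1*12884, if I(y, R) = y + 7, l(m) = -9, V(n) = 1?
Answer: -12876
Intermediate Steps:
I(y, R) = 7 + y
N(M) = 26 + 2*M (N(M) = 2*(1*M + (7 + 6)) = 2*(M + 13) = 2*(13 + M) = 26 + 2*M)
N(l(13)) - 1*12884 = (26 + 2*(-9)) - 1*12884 = (26 - 18) - 12884 = 8 - 12884 = -12876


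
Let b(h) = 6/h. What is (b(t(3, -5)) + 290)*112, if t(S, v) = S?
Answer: 32704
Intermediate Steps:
(b(t(3, -5)) + 290)*112 = (6/3 + 290)*112 = (6*(⅓) + 290)*112 = (2 + 290)*112 = 292*112 = 32704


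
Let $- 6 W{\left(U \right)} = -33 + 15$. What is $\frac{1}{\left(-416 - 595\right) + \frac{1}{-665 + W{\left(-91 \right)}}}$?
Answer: $- \frac{662}{669283} \approx -0.00098912$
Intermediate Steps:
$W{\left(U \right)} = 3$ ($W{\left(U \right)} = - \frac{-33 + 15}{6} = \left(- \frac{1}{6}\right) \left(-18\right) = 3$)
$\frac{1}{\left(-416 - 595\right) + \frac{1}{-665 + W{\left(-91 \right)}}} = \frac{1}{\left(-416 - 595\right) + \frac{1}{-665 + 3}} = \frac{1}{\left(-416 - 595\right) + \frac{1}{-662}} = \frac{1}{-1011 - \frac{1}{662}} = \frac{1}{- \frac{669283}{662}} = - \frac{662}{669283}$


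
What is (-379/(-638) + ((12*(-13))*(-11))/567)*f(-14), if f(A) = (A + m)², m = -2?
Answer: 55880576/60291 ≈ 926.85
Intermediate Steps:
f(A) = (-2 + A)² (f(A) = (A - 2)² = (-2 + A)²)
(-379/(-638) + ((12*(-13))*(-11))/567)*f(-14) = (-379/(-638) + ((12*(-13))*(-11))/567)*(-2 - 14)² = (-379*(-1/638) - 156*(-11)*(1/567))*(-16)² = (379/638 + 1716*(1/567))*256 = (379/638 + 572/189)*256 = (436567/120582)*256 = 55880576/60291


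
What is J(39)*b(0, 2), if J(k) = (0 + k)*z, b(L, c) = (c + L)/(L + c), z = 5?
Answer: 195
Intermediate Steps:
b(L, c) = 1 (b(L, c) = (L + c)/(L + c) = 1)
J(k) = 5*k (J(k) = (0 + k)*5 = k*5 = 5*k)
J(39)*b(0, 2) = (5*39)*1 = 195*1 = 195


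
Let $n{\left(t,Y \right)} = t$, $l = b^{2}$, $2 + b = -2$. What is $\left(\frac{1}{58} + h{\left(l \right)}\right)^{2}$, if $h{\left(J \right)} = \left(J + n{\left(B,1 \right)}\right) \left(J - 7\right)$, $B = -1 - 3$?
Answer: $\frac{39250225}{3364} \approx 11668.0$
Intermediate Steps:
$b = -4$ ($b = -2 - 2 = -4$)
$l = 16$ ($l = \left(-4\right)^{2} = 16$)
$B = -4$ ($B = -1 - 3 = -4$)
$h{\left(J \right)} = \left(-7 + J\right) \left(-4 + J\right)$ ($h{\left(J \right)} = \left(J - 4\right) \left(J - 7\right) = \left(-4 + J\right) \left(-7 + J\right) = \left(-7 + J\right) \left(-4 + J\right)$)
$\left(\frac{1}{58} + h{\left(l \right)}\right)^{2} = \left(\frac{1}{58} + \left(28 + 16^{2} - 176\right)\right)^{2} = \left(\frac{1}{58} + \left(28 + 256 - 176\right)\right)^{2} = \left(\frac{1}{58} + 108\right)^{2} = \left(\frac{6265}{58}\right)^{2} = \frac{39250225}{3364}$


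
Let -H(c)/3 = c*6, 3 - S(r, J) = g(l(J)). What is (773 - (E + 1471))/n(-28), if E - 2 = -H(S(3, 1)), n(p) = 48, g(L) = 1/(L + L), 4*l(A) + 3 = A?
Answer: -193/12 ≈ -16.083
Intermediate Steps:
l(A) = -¾ + A/4
g(L) = 1/(2*L)
S(r, J) = 3 - 1/(2*(-¾ + J/4))
H(c) = -18*c (H(c) = -3*c*6 = -18*c)
E = 74 (E = 2 - (-18)*(-11 + 3*1)/(-3 + 1) = 2 - (-18)*(-11 + 3)/(-2) = 2 - (-18)*(-½*(-8)) = 2 - (-18)*4 = 2 - 1*(-72) = 2 + 72 = 74)
(773 - (E + 1471))/n(-28) = (773 - (74 + 1471))/48 = (773 - 1*1545)*(1/48) = (773 - 1545)*(1/48) = -772*1/48 = -193/12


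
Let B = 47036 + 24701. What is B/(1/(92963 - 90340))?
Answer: 188166151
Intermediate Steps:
B = 71737
B/(1/(92963 - 90340)) = 71737/(1/(92963 - 90340)) = 71737/(1/2623) = 71737*2623 = 188166151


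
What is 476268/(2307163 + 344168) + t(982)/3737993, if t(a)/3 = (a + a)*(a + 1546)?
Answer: 13757266021060/3303552239561 ≈ 4.1644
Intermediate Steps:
t(a) = 6*a*(1546 + a) (t(a) = 3*((a + a)*(a + 1546)) = 3*((2*a)*(1546 + a)) = 3*(2*a*(1546 + a)) = 6*a*(1546 + a))
476268/(2307163 + 344168) + t(982)/3737993 = 476268/(2307163 + 344168) + (6*982*(1546 + 982))/3737993 = 476268/2651331 + (6*982*2528)*(1/3737993) = 476268*(1/2651331) + 14894976*(1/3737993) = 158756/883777 + 14894976/3737993 = 13757266021060/3303552239561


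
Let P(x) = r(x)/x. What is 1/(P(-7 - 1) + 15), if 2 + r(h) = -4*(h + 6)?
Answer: 4/57 ≈ 0.070175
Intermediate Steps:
r(h) = -26 - 4*h (r(h) = -2 - 4*(h + 6) = -2 - 4*(6 + h) = -2 + (-24 - 4*h) = -26 - 4*h)
P(x) = (-26 - 4*x)/x
1/(P(-7 - 1) + 15) = 1/((-4 - 26/(-7 - 1)) + 15) = 1/((-4 - 26/(-8)) + 15) = 1/((-4 - 26*(-⅛)) + 15) = 1/((-4 + 13/4) + 15) = 1/(-¾ + 15) = 1/(57/4) = 4/57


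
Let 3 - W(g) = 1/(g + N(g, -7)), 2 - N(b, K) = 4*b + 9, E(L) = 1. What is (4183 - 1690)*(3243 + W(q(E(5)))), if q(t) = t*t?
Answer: 80925273/10 ≈ 8.0925e+6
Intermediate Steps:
N(b, K) = -7 - 4*b (N(b, K) = 2 - (4*b + 9) = 2 - (9 + 4*b) = 2 + (-9 - 4*b) = -7 - 4*b)
q(t) = t²
W(g) = 3 - 1/(-7 - 3*g) (W(g) = 3 - 1/(g + (-7 - 4*g)) = 3 - 1/(-7 - 3*g))
(4183 - 1690)*(3243 + W(q(E(5)))) = (4183 - 1690)*(3243 + (22 + 9*1²)/(7 + 3*1²)) = 2493*(3243 + (22 + 9*1)/(7 + 3*1)) = 2493*(3243 + (22 + 9)/(7 + 3)) = 2493*(3243 + 31/10) = 2493*(32461/10) = 80925273/10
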